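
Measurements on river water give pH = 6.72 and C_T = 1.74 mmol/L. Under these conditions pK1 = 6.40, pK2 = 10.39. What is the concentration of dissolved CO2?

α₀ = 1 / (1 + K1/[H⁺] + K1K2/[H⁺]²) = 1 / (1 + 10^+0.32 + 10^-3.35)
   = 1 / (1 + 2.0893 + 0.00044668) = 1/3.0897 = 0.3237
[CO2*] = α₀ × DIC = 0.3237 × 1.74 = 0.563 mmol/L

[CO2*] = 0.563 mmol/L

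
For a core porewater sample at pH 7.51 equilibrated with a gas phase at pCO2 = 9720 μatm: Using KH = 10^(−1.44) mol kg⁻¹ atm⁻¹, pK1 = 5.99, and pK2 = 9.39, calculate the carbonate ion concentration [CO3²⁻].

[CO3²⁻] = 0.154 mmol/kg

[CO2*] = KH · pCO2 = 10^(−1.44) × 9720×10^-6 = 3.529×10^-4 mol/kg
α₀ = 1/(1 + K1/[H⁺] + K1K2/[H⁺]²) = 1/(1 + 10^+1.52 + 10^-0.36) = 0.02894
DIC = [CO2*]/α₀ = 3.529×10^-4 / 0.02894 = 12.19 mmol/kg
[CO3²⁻] = α₂·DIC; α₂ = 0.01263, so [CO3²⁻] = 0.01263 × 12.19 = 0.154 mmol/kg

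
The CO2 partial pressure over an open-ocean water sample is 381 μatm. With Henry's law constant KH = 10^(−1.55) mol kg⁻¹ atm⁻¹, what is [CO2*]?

KH = 10^(−1.55) = 2.818×10^-2 mol kg⁻¹ atm⁻¹
[CO2*] = KH · pCO2 = 2.818×10^-2 × 381×10^-6 atm = 1.07×10^-5 mol/kg

[CO2*] = 10.7 μmol/kg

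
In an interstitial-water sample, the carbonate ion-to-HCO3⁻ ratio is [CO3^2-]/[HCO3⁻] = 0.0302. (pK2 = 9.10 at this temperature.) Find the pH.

From K2 = [H⁺][CO3^2-]/[HCO3⁻]:  pH = pK2 + log₁₀([CO3^2-]/[HCO3⁻])
log₁₀(0.0302) = -1.520
pH = 9.10 + (-1.520) = 7.58

pH = 7.58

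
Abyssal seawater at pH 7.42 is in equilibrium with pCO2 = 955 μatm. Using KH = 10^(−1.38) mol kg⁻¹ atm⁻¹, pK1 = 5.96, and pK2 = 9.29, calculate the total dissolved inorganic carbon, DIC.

DIC = 1.20 mmol/kg

[CO2*] = KH · pCO2 = 10^(−1.38) × 955×10^-6 = 3.981×10^-5 mol/kg
α₀ = 1/(1 + K1/[H⁺] + K1K2/[H⁺]²) = 1/(1 + 10^+1.46 + 10^-0.41) = 0.03308
DIC = [CO2*]/α₀ = 3.981×10^-5 / 0.03308 = 1.20 mmol/kg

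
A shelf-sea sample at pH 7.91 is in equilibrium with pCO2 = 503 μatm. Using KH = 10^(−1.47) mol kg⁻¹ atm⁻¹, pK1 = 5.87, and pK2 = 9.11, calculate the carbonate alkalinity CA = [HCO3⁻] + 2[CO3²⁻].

CA = 2.10 mmol/kg

[CO2*] = KH · pCO2 = 10^(−1.47) × 503×10^-6 = 1.704×10^-5 mol/kg
α₀ = 1/(1 + K1/[H⁺] + K1K2/[H⁺]²) = 1/(1 + 10^+2.04 + 10^+0.84) = 0.008506
DIC = [CO2*]/α₀ = 1.704×10^-5 / 0.008506 = 2.004 mmol/kg
CA = (α₁ + 2α₂)·DIC = (0.9326 + 2×0.05885) × 2.004 = 2.10 mmol/kg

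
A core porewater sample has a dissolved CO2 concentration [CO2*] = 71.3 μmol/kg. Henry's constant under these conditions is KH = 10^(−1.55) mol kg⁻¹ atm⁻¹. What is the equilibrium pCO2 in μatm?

KH = 10^(−1.55) = 2.818×10^-2 mol kg⁻¹ atm⁻¹
pCO2 = [CO2*]/KH = 71.3×10^-6 / 2.818×10^-2 = 2.53×10^-3 atm = 2530 μatm

pCO2 = 2530 μatm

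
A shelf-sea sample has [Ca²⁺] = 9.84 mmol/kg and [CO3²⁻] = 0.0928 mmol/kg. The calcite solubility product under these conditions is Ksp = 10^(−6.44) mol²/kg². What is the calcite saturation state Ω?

Ksp = 10^(−6.44) = 3.631×10^-7
Ω = [Ca²⁺][CO3²⁻]/Ksp = (9.84×10^-3)(0.0928×10^-3) / 3.631×10^-7 = 2.52

Ω = 2.52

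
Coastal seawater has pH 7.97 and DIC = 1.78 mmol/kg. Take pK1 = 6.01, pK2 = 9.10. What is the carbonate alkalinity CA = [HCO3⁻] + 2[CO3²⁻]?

CA = 1.88 mmol/kg

CA = [HCO3⁻] + 2[CO3²⁻] = (α₁ + 2α₂)·DIC
At pH 7.97: [H⁺]/K1 = 10^-1.96 = 0.010965, K2/[H⁺] = 10^-1.13 = 0.074131
α₁ = 1/(1 + 0.010965 + 0.074131) = 1/1.0851 = 0.9216; α₂ = α₁·K2/[H⁺] = 0.06832
α₁ + 2α₂ = 1.0582
CA = 1.0582 × 1.78 = 1.88 mmol/kg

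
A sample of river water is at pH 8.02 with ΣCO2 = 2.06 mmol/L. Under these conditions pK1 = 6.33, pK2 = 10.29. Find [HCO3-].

α₁ = 1 / (1 + [H⁺]/K1 + K2/[H⁺]) = 1 / (1 + 10^-1.69 + 10^-2.27)
   = 1 / (1 + 0.020417 + 0.0053703) = 1/1.0258 = 0.9749
[HCO3⁻] = α₁ × DIC = 0.9749 × 2.06 = 2.01 mmol/L

[HCO3⁻] = 2.01 mmol/L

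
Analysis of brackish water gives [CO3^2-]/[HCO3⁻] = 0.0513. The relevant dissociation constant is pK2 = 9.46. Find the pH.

From K2 = [H⁺][CO3^2-]/[HCO3⁻]:  pH = pK2 + log₁₀([CO3^2-]/[HCO3⁻])
log₁₀(0.0513) = -1.290
pH = 9.46 + (-1.290) = 8.17

pH = 8.17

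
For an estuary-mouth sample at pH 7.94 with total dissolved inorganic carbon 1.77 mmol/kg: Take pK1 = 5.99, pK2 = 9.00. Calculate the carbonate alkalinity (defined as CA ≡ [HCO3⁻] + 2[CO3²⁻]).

CA = [HCO3⁻] + 2[CO3²⁻] = (α₁ + 2α₂)·DIC
At pH 7.94: [H⁺]/K1 = 10^-1.95 = 0.011220, K2/[H⁺] = 10^-1.06 = 0.087096
α₁ = 1/(1 + 0.011220 + 0.087096) = 1/1.0983 = 0.9105; α₂ = α₁·K2/[H⁺] = 0.07930
α₁ + 2α₂ = 1.0691
CA = 1.0691 × 1.77 = 1.89 mmol/kg

CA = 1.89 mmol/kg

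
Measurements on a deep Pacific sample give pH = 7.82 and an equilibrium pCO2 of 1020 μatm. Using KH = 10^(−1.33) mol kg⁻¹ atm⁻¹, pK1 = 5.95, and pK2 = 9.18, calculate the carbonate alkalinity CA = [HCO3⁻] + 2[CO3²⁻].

[CO2*] = KH · pCO2 = 10^(−1.33) × 1020×10^-6 = 4.771×10^-5 mol/kg
α₀ = 1/(1 + K1/[H⁺] + K1K2/[H⁺]²) = 1/(1 + 10^+1.87 + 10^+0.51) = 0.01276
DIC = [CO2*]/α₀ = 4.771×10^-5 / 0.01276 = 3.739 mmol/kg
CA = (α₁ + 2α₂)·DIC = (0.9459 + 2×0.04129) × 3.739 = 3.85 mmol/kg

CA = 3.85 mmol/kg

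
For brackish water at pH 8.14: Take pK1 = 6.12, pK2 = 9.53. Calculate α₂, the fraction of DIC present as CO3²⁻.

α₂ = 1 / (1 + [H⁺]/K2 + [H⁺]²/(K1K2)) = 1 / (1 + 10^+1.39 + 10^-0.63)
   = 1 / (1 + 24.547 + 0.23442) = 1/25.782 = 0.03879

α₂ = 0.0388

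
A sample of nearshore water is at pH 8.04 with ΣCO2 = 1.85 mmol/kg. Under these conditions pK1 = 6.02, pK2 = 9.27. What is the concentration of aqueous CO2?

[CO2*] = 16.5 μmol/kg

α₀ = 1 / (1 + K1/[H⁺] + K1K2/[H⁺]²) = 1 / (1 + 10^+2.02 + 10^+0.79)
   = 1 / (1 + 104.71 + 6.1660) = 1/111.88 = 0.008938
[CO2*] = α₀ × DIC = 0.008938 × 1.85 = 0.0165 mmol/kg = 16.5 μmol/kg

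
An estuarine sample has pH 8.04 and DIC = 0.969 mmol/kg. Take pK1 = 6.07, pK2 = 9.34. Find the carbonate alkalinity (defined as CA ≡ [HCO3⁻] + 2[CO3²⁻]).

CA = 1.00 mmol/kg

CA = [HCO3⁻] + 2[CO3²⁻] = (α₁ + 2α₂)·DIC
At pH 8.04: [H⁺]/K1 = 10^-1.97 = 0.010715, K2/[H⁺] = 10^-1.30 = 0.050119
α₁ = 1/(1 + 0.010715 + 0.050119) = 1/1.0608 = 0.9427; α₂ = α₁·K2/[H⁺] = 0.04724
α₁ + 2α₂ = 1.0371
CA = 1.0371 × 0.969 = 1.00 mmol/kg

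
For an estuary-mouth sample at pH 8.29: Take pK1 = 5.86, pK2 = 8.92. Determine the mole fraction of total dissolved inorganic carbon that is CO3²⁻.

α₂ = 0.189

α₂ = 1 / (1 + [H⁺]/K2 + [H⁺]²/(K1K2)) = 1 / (1 + 10^+0.63 + 10^-1.80)
   = 1 / (1 + 4.2658 + 0.015849) = 1/5.2816 = 0.1893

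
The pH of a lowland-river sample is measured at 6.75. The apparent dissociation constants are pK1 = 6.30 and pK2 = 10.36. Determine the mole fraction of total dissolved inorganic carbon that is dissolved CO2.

α₀ = 0.262

α₀ = 1 / (1 + K1/[H⁺] + K1K2/[H⁺]²) = 1 / (1 + 10^+0.45 + 10^-3.16)
   = 1 / (1 + 2.8184 + 0.00069183) = 1/3.8191 = 0.2618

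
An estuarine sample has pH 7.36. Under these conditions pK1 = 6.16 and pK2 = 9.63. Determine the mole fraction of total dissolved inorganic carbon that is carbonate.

α₂ = 1 / (1 + [H⁺]/K2 + [H⁺]²/(K1K2)) = 1 / (1 + 10^+2.27 + 10^+1.07)
   = 1 / (1 + 186.21 + 11.749) = 1/198.96 = 0.005026

α₂ = 0.00503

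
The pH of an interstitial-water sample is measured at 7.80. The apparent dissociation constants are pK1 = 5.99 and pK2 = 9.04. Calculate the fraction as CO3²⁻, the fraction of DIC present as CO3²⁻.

α₂ = 0.0536

α₂ = 1 / (1 + [H⁺]/K2 + [H⁺]²/(K1K2)) = 1 / (1 + 10^+1.24 + 10^-0.57)
   = 1 / (1 + 17.378 + 0.26915) = 1/18.647 = 0.05363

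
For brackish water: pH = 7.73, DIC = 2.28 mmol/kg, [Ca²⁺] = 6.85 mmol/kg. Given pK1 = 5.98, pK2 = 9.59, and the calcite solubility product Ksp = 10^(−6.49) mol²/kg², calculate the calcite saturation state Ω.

α₂ = 1 / (1 + [H⁺]/K2 + [H⁺]²/(K1K2)) = 1 / (1 + 10^+1.86 + 10^+0.11)
   = 1 / (1 + 72.444 + 1.2882) = 1/74.732 = 0.01338
[CO3²⁻] = α₂ × DIC = 0.01338 × 2.28 = 0.03051 mmol/kg
Ksp = 10^(−6.49) = 3.236×10^-7
Ω = [Ca²⁺][CO3²⁻]/Ksp = (6.85×10^-3)(3.051×10^-5) / 3.236×10^-7 = 0.646

Ω = 0.646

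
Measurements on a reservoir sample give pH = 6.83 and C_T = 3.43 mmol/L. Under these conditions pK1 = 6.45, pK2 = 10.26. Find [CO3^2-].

[CO3²⁻] = 0.899 μmol/L

α₂ = 1 / (1 + [H⁺]/K2 + [H⁺]²/(K1K2)) = 1 / (1 + 10^+3.43 + 10^+3.05)
   = 1 / (1 + 2691.5 + 1122.0) = 1/3814.6 = 0.0002622
[CO3²⁻] = α₂ × DIC = 0.0002622 × 3.43 = 0.000899 mmol/L = 0.899 μmol/L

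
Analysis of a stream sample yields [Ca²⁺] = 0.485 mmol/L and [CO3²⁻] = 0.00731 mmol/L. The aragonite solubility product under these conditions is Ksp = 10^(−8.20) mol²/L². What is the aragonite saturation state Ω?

Ω = 0.562

Ksp = 10^(−8.20) = 6.310×10^-9
Ω = [Ca²⁺][CO3²⁻]/Ksp = (0.485×10^-3)(0.00731×10^-3) / 6.310×10^-9 = 0.562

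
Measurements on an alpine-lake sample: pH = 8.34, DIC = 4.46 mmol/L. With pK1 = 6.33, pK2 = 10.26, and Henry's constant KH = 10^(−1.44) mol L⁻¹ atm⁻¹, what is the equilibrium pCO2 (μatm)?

α₀ = 1 / (1 + K1/[H⁺] + K1K2/[H⁺]²) = 1 / (1 + 10^+2.01 + 10^+0.09)
   = 1 / (1 + 102.33 + 1.2303) = 1/104.56 = 0.009564
[CO2*] = α₀ × DIC = 0.009564 × 4.46 = 0.04266 mmol/L
pCO2 = [CO2*]/KH = 4.266×10^-5 / 3.631×10^-2 = 1170 μatm

pCO2 = 1170 μatm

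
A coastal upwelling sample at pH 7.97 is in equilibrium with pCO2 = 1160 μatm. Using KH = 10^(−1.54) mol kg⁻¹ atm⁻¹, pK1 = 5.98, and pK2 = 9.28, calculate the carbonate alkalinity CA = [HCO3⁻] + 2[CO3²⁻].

[CO2*] = KH · pCO2 = 10^(−1.54) × 1160×10^-6 = 3.345×10^-5 mol/kg
α₀ = 1/(1 + K1/[H⁺] + K1K2/[H⁺]²) = 1/(1 + 10^+1.99 + 10^+0.68) = 0.009661
DIC = [CO2*]/α₀ = 3.345×10^-5 / 0.009661 = 3.463 mmol/kg
CA = (α₁ + 2α₂)·DIC = (0.9441 + 2×0.04624) × 3.463 = 3.59 mmol/kg

CA = 3.59 mmol/kg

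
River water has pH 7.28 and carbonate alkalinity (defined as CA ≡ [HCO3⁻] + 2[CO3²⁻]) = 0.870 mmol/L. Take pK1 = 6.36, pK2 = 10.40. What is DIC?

CA = [HCO3⁻] + 2[CO3²⁻] = (α₁ + 2α₂)·DIC
At pH 7.28: [H⁺]/K1 = 10^-0.92 = 0.12023, K2/[H⁺] = 10^-3.12 = 0.00075858
α₁ = 1/(1 + 0.12023 + 0.00075858) = 1/1.1210 = 0.8921; α₂ = α₁·K2/[H⁺] = 0.0006767
α₁ + 2α₂ = 0.8934
DIC = CA / (α₁ + 2α₂) = 0.870 / 0.8934 = 0.974 mmol/L

DIC = 0.974 mmol/L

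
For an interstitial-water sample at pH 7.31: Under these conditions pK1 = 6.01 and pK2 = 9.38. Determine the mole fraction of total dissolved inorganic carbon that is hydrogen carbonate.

α₁ = 0.945

α₁ = 1 / (1 + [H⁺]/K1 + K2/[H⁺]) = 1 / (1 + 10^-1.30 + 10^-2.07)
   = 1 / (1 + 0.050119 + 0.0085114) = 1/1.0586 = 0.9446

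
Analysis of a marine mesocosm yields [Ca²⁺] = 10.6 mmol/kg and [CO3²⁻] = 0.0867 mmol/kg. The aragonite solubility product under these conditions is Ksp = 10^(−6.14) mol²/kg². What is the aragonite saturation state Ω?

Ksp = 10^(−6.14) = 7.244×10^-7
Ω = [Ca²⁺][CO3²⁻]/Ksp = (10.6×10^-3)(0.0867×10^-3) / 7.244×10^-7 = 1.27

Ω = 1.27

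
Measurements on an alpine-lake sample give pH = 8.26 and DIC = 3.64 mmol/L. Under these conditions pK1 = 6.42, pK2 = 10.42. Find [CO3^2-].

α₂ = 1 / (1 + [H⁺]/K2 + [H⁺]²/(K1K2)) = 1 / (1 + 10^+2.16 + 10^+0.32)
   = 1 / (1 + 144.54 + 2.0893) = 1/147.63 = 0.006774
[CO3²⁻] = α₂ × DIC = 0.006774 × 3.64 = 0.0247 mmol/L

[CO3²⁻] = 0.0247 mmol/L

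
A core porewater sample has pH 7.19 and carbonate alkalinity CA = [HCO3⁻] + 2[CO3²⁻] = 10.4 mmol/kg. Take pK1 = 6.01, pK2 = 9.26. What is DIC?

DIC = 11.0 mmol/kg

CA = [HCO3⁻] + 2[CO3²⁻] = (α₁ + 2α₂)·DIC
At pH 7.19: [H⁺]/K1 = 10^-1.18 = 0.066069, K2/[H⁺] = 10^-2.07 = 0.0085114
α₁ = 1/(1 + 0.066069 + 0.0085114) = 1/1.0746 = 0.9306; α₂ = α₁·K2/[H⁺] = 0.007921
α₁ + 2α₂ = 0.9464
DIC = CA / (α₁ + 2α₂) = 10.4 / 0.9464 = 11.0 mmol/kg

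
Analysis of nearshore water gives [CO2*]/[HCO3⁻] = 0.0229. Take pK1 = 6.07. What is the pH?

pH = 7.71

From K1 = [H⁺][HCO3⁻]/[CO2*]:  pH = pK1 − log₁₀([CO2*]/[HCO3⁻])
log₁₀(0.0229) = -1.640
pH = 6.07 − (-1.640) = 7.71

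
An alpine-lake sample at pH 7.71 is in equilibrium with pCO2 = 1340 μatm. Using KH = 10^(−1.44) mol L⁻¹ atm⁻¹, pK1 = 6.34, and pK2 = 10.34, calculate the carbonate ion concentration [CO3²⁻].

[CO3²⁻] = 2.67 μmol/L

[CO2*] = KH · pCO2 = 10^(−1.44) × 1340×10^-6 = 4.865×10^-5 mol/L
α₀ = 1/(1 + K1/[H⁺] + K1K2/[H⁺]²) = 1/(1 + 10^+1.37 + 10^-1.26) = 0.04082
DIC = [CO2*]/α₀ = 4.865×10^-5 / 0.04082 = 1.192 mmol/L
[CO3²⁻] = α₂·DIC; α₂ = 0.002243, so [CO3²⁻] = 0.002243 × 1.192 = 0.00267 mmol/L = 2.67 μmol/L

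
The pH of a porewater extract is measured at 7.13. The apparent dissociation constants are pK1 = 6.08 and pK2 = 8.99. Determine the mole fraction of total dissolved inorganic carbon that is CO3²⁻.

α₂ = 1 / (1 + [H⁺]/K2 + [H⁺]²/(K1K2)) = 1 / (1 + 10^+1.86 + 10^+0.81)
   = 1 / (1 + 72.444 + 6.4565) = 1/79.900 = 0.01252

α₂ = 0.0125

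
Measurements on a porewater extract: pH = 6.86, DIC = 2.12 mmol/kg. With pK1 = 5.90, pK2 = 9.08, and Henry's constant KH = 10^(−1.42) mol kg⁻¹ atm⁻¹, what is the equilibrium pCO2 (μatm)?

pCO2 = 5480 μatm

α₀ = 1 / (1 + K1/[H⁺] + K1K2/[H⁺]²) = 1 / (1 + 10^+0.96 + 10^-1.26)
   = 1 / (1 + 9.1201 + 0.054954) = 1/10.175 = 0.09828
[CO2*] = α₀ × DIC = 0.09828 × 2.12 = 0.2084 mmol/kg
pCO2 = [CO2*]/KH = 2.084×10^-4 / 3.802×10^-2 = 5480 μatm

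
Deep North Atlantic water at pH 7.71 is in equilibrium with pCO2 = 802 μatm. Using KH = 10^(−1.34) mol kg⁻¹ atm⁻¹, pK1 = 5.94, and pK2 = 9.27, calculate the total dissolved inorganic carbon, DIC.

DIC = 2.25 mmol/kg

[CO2*] = KH · pCO2 = 10^(−1.34) × 802×10^-6 = 3.666×10^-5 mol/kg
α₀ = 1/(1 + K1/[H⁺] + K1K2/[H⁺]²) = 1/(1 + 10^+1.77 + 10^+0.21) = 0.01626
DIC = [CO2*]/α₀ = 3.666×10^-5 / 0.01626 = 2.25 mmol/kg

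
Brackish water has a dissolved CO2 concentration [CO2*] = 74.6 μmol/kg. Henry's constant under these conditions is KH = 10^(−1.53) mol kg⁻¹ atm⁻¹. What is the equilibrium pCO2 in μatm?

KH = 10^(−1.53) = 2.951×10^-2 mol kg⁻¹ atm⁻¹
pCO2 = [CO2*]/KH = 74.6×10^-6 / 2.951×10^-2 = 2.53×10^-3 atm = 2530 μatm

pCO2 = 2530 μatm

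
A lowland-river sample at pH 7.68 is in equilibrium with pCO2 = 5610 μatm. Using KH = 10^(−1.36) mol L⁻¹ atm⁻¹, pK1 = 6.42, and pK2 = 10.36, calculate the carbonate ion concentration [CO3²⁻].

[CO2*] = KH · pCO2 = 10^(−1.36) × 5610×10^-6 = 2.449×10^-4 mol/L
α₀ = 1/(1 + K1/[H⁺] + K1K2/[H⁺]²) = 1/(1 + 10^+1.26 + 10^-1.42) = 0.05199
DIC = [CO2*]/α₀ = 2.449×10^-4 / 0.05199 = 4.710 mmol/L
[CO3²⁻] = α₂·DIC; α₂ = 0.001977, so [CO3²⁻] = 0.001977 × 4.710 = 0.00931 mmol/L = 9.31 μmol/L

[CO3²⁻] = 9.31 μmol/L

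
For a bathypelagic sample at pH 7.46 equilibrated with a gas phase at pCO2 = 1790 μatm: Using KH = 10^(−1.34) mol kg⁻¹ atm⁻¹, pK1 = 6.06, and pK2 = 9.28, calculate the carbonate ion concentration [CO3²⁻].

[CO2*] = KH · pCO2 = 10^(−1.34) × 1790×10^-6 = 8.182×10^-5 mol/kg
α₀ = 1/(1 + K1/[H⁺] + K1K2/[H⁺]²) = 1/(1 + 10^+1.40 + 10^-0.42) = 0.03774
DIC = [CO2*]/α₀ = 8.182×10^-5 / 0.03774 = 2.168 mmol/kg
[CO3²⁻] = α₂·DIC; α₂ = 0.01435, so [CO3²⁻] = 0.01435 × 2.168 = 0.0311 mmol/kg

[CO3²⁻] = 0.0311 mmol/kg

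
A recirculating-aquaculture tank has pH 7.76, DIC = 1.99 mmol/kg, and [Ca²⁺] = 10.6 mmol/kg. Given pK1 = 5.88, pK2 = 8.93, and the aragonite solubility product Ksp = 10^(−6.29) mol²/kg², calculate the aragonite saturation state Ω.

Ω = 2.57

α₂ = 1 / (1 + [H⁺]/K2 + [H⁺]²/(K1K2)) = 1 / (1 + 10^+1.17 + 10^-0.71)
   = 1 / (1 + 14.791 + 0.19498) = 1/15.986 = 0.06255
[CO3²⁻] = α₂ × DIC = 0.06255 × 1.99 = 0.1245 mmol/kg
Ksp = 10^(−6.29) = 5.129×10^-7
Ω = [Ca²⁺][CO3²⁻]/Ksp = (10.6×10^-3)(1.245×10^-4) / 5.129×10^-7 = 2.57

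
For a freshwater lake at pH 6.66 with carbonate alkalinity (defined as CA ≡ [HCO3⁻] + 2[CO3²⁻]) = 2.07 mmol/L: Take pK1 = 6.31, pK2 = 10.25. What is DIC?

CA = [HCO3⁻] + 2[CO3²⁻] = (α₁ + 2α₂)·DIC
At pH 6.66: [H⁺]/K1 = 10^-0.35 = 0.44668, K2/[H⁺] = 10^-3.59 = 0.00025704
α₁ = 1/(1 + 0.44668 + 0.00025704) = 1/1.4469 = 0.6911; α₂ = α₁·K2/[H⁺] = 0.0001776
α₁ + 2α₂ = 0.6915
DIC = CA / (α₁ + 2α₂) = 2.07 / 0.6915 = 2.99 mmol/L

DIC = 2.99 mmol/L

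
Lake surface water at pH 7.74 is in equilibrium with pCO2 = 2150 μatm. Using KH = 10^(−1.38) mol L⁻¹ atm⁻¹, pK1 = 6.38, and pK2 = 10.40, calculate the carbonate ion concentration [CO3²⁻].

[CO3²⁻] = 4.49 μmol/L

[CO2*] = KH · pCO2 = 10^(−1.38) × 2150×10^-6 = 8.963×10^-5 mol/L
α₀ = 1/(1 + K1/[H⁺] + K1K2/[H⁺]²) = 1/(1 + 10^+1.36 + 10^-1.30) = 0.04174
DIC = [CO2*]/α₀ = 8.963×10^-5 / 0.04174 = 2.147 mmol/L
[CO3²⁻] = α₂·DIC; α₂ = 0.002092, so [CO3²⁻] = 0.002092 × 2.147 = 0.00449 mmol/L = 4.49 μmol/L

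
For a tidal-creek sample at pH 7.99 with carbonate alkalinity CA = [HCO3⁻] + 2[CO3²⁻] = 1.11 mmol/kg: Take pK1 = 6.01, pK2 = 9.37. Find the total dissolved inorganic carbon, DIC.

CA = [HCO3⁻] + 2[CO3²⁻] = (α₁ + 2α₂)·DIC
At pH 7.99: [H⁺]/K1 = 10^-1.98 = 0.010471, K2/[H⁺] = 10^-1.38 = 0.041687
α₁ = 1/(1 + 0.010471 + 0.041687) = 1/1.0522 = 0.9504; α₂ = α₁·K2/[H⁺] = 0.03962
α₁ + 2α₂ = 1.0297
DIC = CA / (α₁ + 2α₂) = 1.11 / 1.0297 = 1.08 mmol/kg

DIC = 1.08 mmol/kg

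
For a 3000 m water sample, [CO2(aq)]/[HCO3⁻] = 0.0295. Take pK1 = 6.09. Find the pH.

pH = 7.62

From K1 = [H⁺][HCO3⁻]/[CO2(aq)]:  pH = pK1 − log₁₀([CO2(aq)]/[HCO3⁻])
log₁₀(0.0295) = -1.530
pH = 6.09 − (-1.530) = 7.62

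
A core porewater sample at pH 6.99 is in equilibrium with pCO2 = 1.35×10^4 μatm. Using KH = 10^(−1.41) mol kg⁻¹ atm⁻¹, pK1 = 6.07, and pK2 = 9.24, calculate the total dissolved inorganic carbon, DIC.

[CO2*] = KH · pCO2 = 10^(−1.41) × 1.35×10^4×10^-6 = 5.252×10^-4 mol/kg
α₀ = 1/(1 + K1/[H⁺] + K1K2/[H⁺]²) = 1/(1 + 10^+0.92 + 10^-1.33) = 0.1068
DIC = [CO2*]/α₀ = 5.252×10^-4 / 0.1068 = 4.92 mmol/kg

DIC = 4.92 mmol/kg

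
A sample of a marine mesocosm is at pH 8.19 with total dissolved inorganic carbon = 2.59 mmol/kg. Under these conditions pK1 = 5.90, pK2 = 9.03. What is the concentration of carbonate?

[CO3²⁻] = 0.326 mmol/kg

α₂ = 1 / (1 + [H⁺]/K2 + [H⁺]²/(K1K2)) = 1 / (1 + 10^+0.84 + 10^-1.45)
   = 1 / (1 + 6.9183 + 0.035481) = 1/7.9538 = 0.1257
[CO3²⁻] = α₂ × DIC = 0.1257 × 2.59 = 0.326 mmol/kg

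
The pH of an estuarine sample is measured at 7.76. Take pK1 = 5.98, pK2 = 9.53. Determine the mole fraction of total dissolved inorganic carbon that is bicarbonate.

α₁ = 0.968

α₁ = 1 / (1 + [H⁺]/K1 + K2/[H⁺]) = 1 / (1 + 10^-1.78 + 10^-1.77)
   = 1 / (1 + 0.016596 + 0.016982) = 1/1.0336 = 0.9675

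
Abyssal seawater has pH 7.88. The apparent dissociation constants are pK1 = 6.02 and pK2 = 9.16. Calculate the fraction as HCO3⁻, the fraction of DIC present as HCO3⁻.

α₁ = 0.938

α₁ = 1 / (1 + [H⁺]/K1 + K2/[H⁺]) = 1 / (1 + 10^-1.86 + 10^-1.28)
   = 1 / (1 + 0.013804 + 0.052481) = 1/1.0663 = 0.9378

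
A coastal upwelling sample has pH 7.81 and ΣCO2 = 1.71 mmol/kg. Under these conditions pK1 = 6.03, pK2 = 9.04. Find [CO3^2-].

α₂ = 1 / (1 + [H⁺]/K2 + [H⁺]²/(K1K2)) = 1 / (1 + 10^+1.23 + 10^-0.55)
   = 1 / (1 + 16.982 + 0.28184) = 1/18.264 = 0.05475
[CO3²⁻] = α₂ × DIC = 0.05475 × 1.71 = 0.0936 mmol/kg

[CO3²⁻] = 0.0936 mmol/kg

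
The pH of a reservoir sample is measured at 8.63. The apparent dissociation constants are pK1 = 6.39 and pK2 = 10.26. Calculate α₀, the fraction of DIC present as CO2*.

α₀ = 0.00559

α₀ = 1 / (1 + K1/[H⁺] + K1K2/[H⁺]²) = 1 / (1 + 10^+2.24 + 10^+0.61)
   = 1 / (1 + 173.78 + 4.0738) = 1/178.85 = 0.005591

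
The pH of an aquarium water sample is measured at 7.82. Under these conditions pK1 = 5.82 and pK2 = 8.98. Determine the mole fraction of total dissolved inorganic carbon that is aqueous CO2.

α₀ = 0.00927

α₀ = 1 / (1 + K1/[H⁺] + K1K2/[H⁺]²) = 1 / (1 + 10^+2.00 + 10^+0.84)
   = 1 / (1 + 100.00 + 6.9183) = 1/107.92 = 0.009266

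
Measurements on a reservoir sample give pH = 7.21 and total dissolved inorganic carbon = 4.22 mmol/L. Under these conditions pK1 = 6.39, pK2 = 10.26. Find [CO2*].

[CO2*] = 0.554 mmol/L

α₀ = 1 / (1 + K1/[H⁺] + K1K2/[H⁺]²) = 1 / (1 + 10^+0.82 + 10^-2.23)
   = 1 / (1 + 6.6069 + 0.0058884) = 1/7.6128 = 0.1314
[CO2*] = α₀ × DIC = 0.1314 × 4.22 = 0.554 mmol/L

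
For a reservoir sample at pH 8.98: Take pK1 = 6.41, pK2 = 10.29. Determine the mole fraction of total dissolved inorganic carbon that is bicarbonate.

α₁ = 0.951

α₁ = 1 / (1 + [H⁺]/K1 + K2/[H⁺]) = 1 / (1 + 10^-2.57 + 10^-1.31)
   = 1 / (1 + 0.0026915 + 0.048978) = 1/1.0517 = 0.9509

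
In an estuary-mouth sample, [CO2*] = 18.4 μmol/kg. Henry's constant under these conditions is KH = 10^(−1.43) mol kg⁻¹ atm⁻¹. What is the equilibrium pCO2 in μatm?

KH = 10^(−1.43) = 3.715×10^-2 mol kg⁻¹ atm⁻¹
pCO2 = [CO2*]/KH = 18.4×10^-6 / 3.715×10^-2 = 4.95×10^-4 atm = 495 μatm

pCO2 = 495 μatm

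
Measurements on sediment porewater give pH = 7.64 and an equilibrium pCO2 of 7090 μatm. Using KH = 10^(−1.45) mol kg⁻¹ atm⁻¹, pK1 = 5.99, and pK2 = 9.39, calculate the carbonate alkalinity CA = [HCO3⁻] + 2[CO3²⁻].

CA = 11.6 mmol/kg

[CO2*] = KH · pCO2 = 10^(−1.45) × 7090×10^-6 = 2.516×10^-4 mol/kg
α₀ = 1/(1 + K1/[H⁺] + K1K2/[H⁺]²) = 1/(1 + 10^+1.65 + 10^-0.10) = 0.02152
DIC = [CO2*]/α₀ = 2.516×10^-4 / 0.02152 = 11.69 mmol/kg
CA = (α₁ + 2α₂)·DIC = (0.9614 + 2×0.01710) × 11.69 = 11.6 mmol/kg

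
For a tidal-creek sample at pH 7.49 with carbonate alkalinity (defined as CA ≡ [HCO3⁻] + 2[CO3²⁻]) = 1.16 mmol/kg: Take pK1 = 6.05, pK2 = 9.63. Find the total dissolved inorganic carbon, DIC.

DIC = 1.19 mmol/kg

CA = [HCO3⁻] + 2[CO3²⁻] = (α₁ + 2α₂)·DIC
At pH 7.49: [H⁺]/K1 = 10^-1.44 = 0.036308, K2/[H⁺] = 10^-2.14 = 0.0072444
α₁ = 1/(1 + 0.036308 + 0.0072444) = 1/1.0436 = 0.9583; α₂ = α₁·K2/[H⁺] = 0.006942
α₁ + 2α₂ = 0.9721
DIC = CA / (α₁ + 2α₂) = 1.16 / 0.9721 = 1.19 mmol/kg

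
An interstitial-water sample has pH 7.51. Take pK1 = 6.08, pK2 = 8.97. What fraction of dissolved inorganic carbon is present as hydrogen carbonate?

α₁ = 0.933

α₁ = 1 / (1 + [H⁺]/K1 + K2/[H⁺]) = 1 / (1 + 10^-1.43 + 10^-1.46)
   = 1 / (1 + 0.037154 + 0.034674) = 1/1.0718 = 0.9330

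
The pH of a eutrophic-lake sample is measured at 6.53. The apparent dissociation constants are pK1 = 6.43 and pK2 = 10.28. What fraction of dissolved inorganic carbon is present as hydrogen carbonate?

α₁ = 1 / (1 + [H⁺]/K1 + K2/[H⁺]) = 1 / (1 + 10^-0.10 + 10^-3.75)
   = 1 / (1 + 0.79433 + 0.00017783) = 1/1.7945 = 0.5573

α₁ = 0.557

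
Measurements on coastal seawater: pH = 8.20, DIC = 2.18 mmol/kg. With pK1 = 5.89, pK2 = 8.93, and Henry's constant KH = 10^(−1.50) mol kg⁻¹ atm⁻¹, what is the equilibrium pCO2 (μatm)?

α₀ = 1 / (1 + K1/[H⁺] + K1K2/[H⁺]²) = 1 / (1 + 10^+2.31 + 10^+1.58)
   = 1 / (1 + 204.17 + 38.019) = 1/243.19 = 0.004112
[CO2*] = α₀ × DIC = 0.004112 × 2.18 = 0.008964 mmol/kg = 8.964 μmol/kg
pCO2 = [CO2*]/KH = 8.964×10^-6 / 3.162×10^-2 = 283 μatm

pCO2 = 283 μatm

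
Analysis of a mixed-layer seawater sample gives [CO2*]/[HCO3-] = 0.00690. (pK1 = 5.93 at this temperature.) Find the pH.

From K1 = [H⁺][HCO3-]/[CO2*]:  pH = pK1 − log₁₀([CO2*]/[HCO3-])
log₁₀(0.00690) = -2.161
pH = 5.93 − (-2.161) = 8.09

pH = 8.09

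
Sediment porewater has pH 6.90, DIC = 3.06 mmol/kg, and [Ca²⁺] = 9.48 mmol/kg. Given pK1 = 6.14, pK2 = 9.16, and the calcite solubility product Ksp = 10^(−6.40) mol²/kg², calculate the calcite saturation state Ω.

α₂ = 1 / (1 + [H⁺]/K2 + [H⁺]²/(K1K2)) = 1 / (1 + 10^+2.26 + 10^+1.50)
   = 1 / (1 + 181.97 + 31.623) = 1/214.59 = 0.004660
[CO3²⁻] = α₂ × DIC = 0.004660 × 3.06 = 0.01426 mmol/kg = 14.26 μmol/kg
Ksp = 10^(−6.40) = 3.981×10^-7
Ω = [Ca²⁺][CO3²⁻]/Ksp = (9.48×10^-3)(1.426×10^-5) / 3.981×10^-7 = 0.340

Ω = 0.340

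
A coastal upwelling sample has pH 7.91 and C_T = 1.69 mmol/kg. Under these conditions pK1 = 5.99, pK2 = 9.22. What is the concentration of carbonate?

α₂ = 1 / (1 + [H⁺]/K2 + [H⁺]²/(K1K2)) = 1 / (1 + 10^+1.31 + 10^-0.61)
   = 1 / (1 + 20.417 + 0.24547) = 1/21.663 = 0.04616
[CO3²⁻] = α₂ × DIC = 0.04616 × 1.69 = 0.0780 mmol/kg

[CO3²⁻] = 0.0780 mmol/kg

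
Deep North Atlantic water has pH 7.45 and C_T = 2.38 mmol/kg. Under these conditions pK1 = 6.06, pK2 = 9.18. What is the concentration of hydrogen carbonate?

[HCO3⁻] = 2.25 mmol/kg

α₁ = 1 / (1 + [H⁺]/K1 + K2/[H⁺]) = 1 / (1 + 10^-1.39 + 10^-1.73)
   = 1 / (1 + 0.040738 + 0.018621) = 1/1.0594 = 0.9440
[HCO3⁻] = α₁ × DIC = 0.9440 × 2.38 = 2.25 mmol/kg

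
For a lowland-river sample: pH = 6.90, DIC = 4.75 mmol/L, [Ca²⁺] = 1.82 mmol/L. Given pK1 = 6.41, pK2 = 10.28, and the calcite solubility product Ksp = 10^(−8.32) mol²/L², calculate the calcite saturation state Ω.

α₂ = 1 / (1 + [H⁺]/K2 + [H⁺]²/(K1K2)) = 1 / (1 + 10^+3.38 + 10^+2.89)
   = 1 / (1 + 2398.8 + 776.25) = 1/3176.1 = 0.0003149
[CO3²⁻] = α₂ × DIC = 0.0003149 × 4.75 = 0.001496 mmol/L = 1.496 μmol/L
Ksp = 10^(−8.32) = 4.786×10^-9
Ω = [Ca²⁺][CO3²⁻]/Ksp = (1.82×10^-3)(1.496×10^-6) / 4.786×10^-9 = 0.569

Ω = 0.569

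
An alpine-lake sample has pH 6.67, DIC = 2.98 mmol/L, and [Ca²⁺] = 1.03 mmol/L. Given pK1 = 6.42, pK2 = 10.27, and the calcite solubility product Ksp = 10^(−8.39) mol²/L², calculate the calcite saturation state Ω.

α₂ = 1 / (1 + [H⁺]/K2 + [H⁺]²/(K1K2)) = 1 / (1 + 10^+3.60 + 10^+3.35)
   = 1 / (1 + 3981.1 + 2238.7) = 1/6220.8 = 0.0001608
[CO3²⁻] = α₂ × DIC = 0.0001608 × 2.98 = 0.0004790 mmol/L = 0.4790 μmol/L
Ksp = 10^(−8.39) = 4.074×10^-9
Ω = [Ca²⁺][CO3²⁻]/Ksp = (1.03×10^-3)(4.790×10^-7) / 4.074×10^-9 = 0.121

Ω = 0.121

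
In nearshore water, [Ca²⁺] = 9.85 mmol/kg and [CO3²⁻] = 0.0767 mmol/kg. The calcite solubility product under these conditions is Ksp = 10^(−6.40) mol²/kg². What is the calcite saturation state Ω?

Ksp = 10^(−6.40) = 3.981×10^-7
Ω = [Ca²⁺][CO3²⁻]/Ksp = (9.85×10^-3)(0.0767×10^-3) / 3.981×10^-7 = 1.90

Ω = 1.90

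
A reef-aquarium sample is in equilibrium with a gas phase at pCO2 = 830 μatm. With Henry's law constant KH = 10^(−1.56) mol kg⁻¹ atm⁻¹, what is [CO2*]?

KH = 10^(−1.56) = 2.754×10^-2 mol kg⁻¹ atm⁻¹
[CO2*] = KH · pCO2 = 2.754×10^-2 × 830×10^-6 atm = 2.29×10^-5 mol/kg

[CO2*] = 22.9 μmol/kg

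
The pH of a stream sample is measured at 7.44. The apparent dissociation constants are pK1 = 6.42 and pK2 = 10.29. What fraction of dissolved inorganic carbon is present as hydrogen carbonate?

α₁ = 0.912

α₁ = 1 / (1 + [H⁺]/K1 + K2/[H⁺]) = 1 / (1 + 10^-1.02 + 10^-2.85)
   = 1 / (1 + 0.095499 + 0.0014125) = 1/1.0969 = 0.9117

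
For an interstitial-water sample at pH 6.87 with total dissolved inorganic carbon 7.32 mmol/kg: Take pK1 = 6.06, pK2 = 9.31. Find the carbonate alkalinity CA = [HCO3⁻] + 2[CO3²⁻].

CA = 6.36 mmol/kg

CA = [HCO3⁻] + 2[CO3²⁻] = (α₁ + 2α₂)·DIC
At pH 6.87: [H⁺]/K1 = 10^-0.81 = 0.15488, K2/[H⁺] = 10^-2.44 = 0.0036308
α₁ = 1/(1 + 0.15488 + 0.0036308) = 1/1.1585 = 0.8632; α₂ = α₁·K2/[H⁺] = 0.003134
α₁ + 2α₂ = 0.8694
CA = 0.8694 × 7.32 = 6.36 mmol/kg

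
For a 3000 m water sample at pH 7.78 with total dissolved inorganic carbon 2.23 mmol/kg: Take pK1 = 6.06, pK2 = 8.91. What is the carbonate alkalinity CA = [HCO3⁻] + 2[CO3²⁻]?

CA = [HCO3⁻] + 2[CO3²⁻] = (α₁ + 2α₂)·DIC
At pH 7.78: [H⁺]/K1 = 10^-1.72 = 0.019055, K2/[H⁺] = 10^-1.13 = 0.074131
α₁ = 1/(1 + 0.019055 + 0.074131) = 1/1.0932 = 0.9148; α₂ = α₁·K2/[H⁺] = 0.06781
α₁ + 2α₂ = 1.0504
CA = 1.0504 × 2.23 = 2.34 mmol/kg

CA = 2.34 mmol/kg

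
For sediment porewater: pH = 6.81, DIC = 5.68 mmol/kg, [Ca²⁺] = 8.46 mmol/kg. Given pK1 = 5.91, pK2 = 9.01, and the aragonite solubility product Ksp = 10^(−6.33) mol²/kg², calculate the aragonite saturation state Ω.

α₂ = 1 / (1 + [H⁺]/K2 + [H⁺]²/(K1K2)) = 1 / (1 + 10^+2.20 + 10^+1.30)
   = 1 / (1 + 158.49 + 19.953) = 1/179.44 = 0.005573
[CO3²⁻] = α₂ × DIC = 0.005573 × 5.68 = 0.03165 mmol/kg
Ksp = 10^(−6.33) = 4.677×10^-7
Ω = [Ca²⁺][CO3²⁻]/Ksp = (8.46×10^-3)(3.165×10^-5) / 4.677×10^-7 = 0.573

Ω = 0.573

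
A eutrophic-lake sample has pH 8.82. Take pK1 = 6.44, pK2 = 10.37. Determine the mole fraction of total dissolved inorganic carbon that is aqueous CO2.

α₀ = 1 / (1 + K1/[H⁺] + K1K2/[H⁺]²) = 1 / (1 + 10^+2.38 + 10^+0.83)
   = 1 / (1 + 239.88 + 6.7608) = 1/247.64 = 0.004038

α₀ = 0.00404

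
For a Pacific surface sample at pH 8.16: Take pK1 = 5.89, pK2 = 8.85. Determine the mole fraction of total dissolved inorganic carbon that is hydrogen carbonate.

α₁ = 0.827

α₁ = 1 / (1 + [H⁺]/K1 + K2/[H⁺]) = 1 / (1 + 10^-2.27 + 10^-0.69)
   = 1 / (1 + 0.0053703 + 0.20417) = 1/1.2095 = 0.8268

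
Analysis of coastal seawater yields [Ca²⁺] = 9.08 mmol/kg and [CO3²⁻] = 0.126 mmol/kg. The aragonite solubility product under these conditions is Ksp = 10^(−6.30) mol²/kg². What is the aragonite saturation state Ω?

Ω = 2.28

Ksp = 10^(−6.30) = 5.012×10^-7
Ω = [Ca²⁺][CO3²⁻]/Ksp = (9.08×10^-3)(0.126×10^-3) / 5.012×10^-7 = 2.28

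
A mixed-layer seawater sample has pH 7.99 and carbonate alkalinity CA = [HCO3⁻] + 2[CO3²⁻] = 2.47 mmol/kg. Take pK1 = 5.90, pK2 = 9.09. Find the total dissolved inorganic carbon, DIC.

CA = [HCO3⁻] + 2[CO3²⁻] = (α₁ + 2α₂)·DIC
At pH 7.99: [H⁺]/K1 = 10^-2.09 = 0.0081283, K2/[H⁺] = 10^-1.10 = 0.079433
α₁ = 1/(1 + 0.0081283 + 0.079433) = 1/1.0876 = 0.9195; α₂ = α₁·K2/[H⁺] = 0.07304
α₁ + 2α₂ = 1.0656
DIC = CA / (α₁ + 2α₂) = 2.47 / 1.0656 = 2.32 mmol/kg

DIC = 2.32 mmol/kg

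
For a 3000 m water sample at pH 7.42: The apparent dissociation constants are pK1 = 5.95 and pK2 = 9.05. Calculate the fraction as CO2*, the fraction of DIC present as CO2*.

α₀ = 0.0320

α₀ = 1 / (1 + K1/[H⁺] + K1K2/[H⁺]²) = 1 / (1 + 10^+1.47 + 10^-0.16)
   = 1 / (1 + 29.512 + 0.69183) = 1/31.204 = 0.03205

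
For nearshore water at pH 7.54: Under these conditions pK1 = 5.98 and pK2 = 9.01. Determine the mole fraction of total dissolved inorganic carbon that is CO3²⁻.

α₂ = 0.0319

α₂ = 1 / (1 + [H⁺]/K2 + [H⁺]²/(K1K2)) = 1 / (1 + 10^+1.47 + 10^-0.09)
   = 1 / (1 + 29.512 + 0.81283) = 1/31.325 = 0.03192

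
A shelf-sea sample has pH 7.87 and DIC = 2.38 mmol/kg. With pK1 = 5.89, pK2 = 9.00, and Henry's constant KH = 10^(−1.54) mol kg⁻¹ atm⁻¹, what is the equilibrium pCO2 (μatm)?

α₀ = 1 / (1 + K1/[H⁺] + K1K2/[H⁺]²) = 1 / (1 + 10^+1.98 + 10^+0.85)
   = 1 / (1 + 95.499 + 7.0795) = 1/103.58 = 0.009654
[CO2*] = α₀ × DIC = 0.009654 × 2.38 = 0.02298 mmol/kg
pCO2 = [CO2*]/KH = 2.298×10^-5 / 2.884×10^-2 = 797 μatm

pCO2 = 797 μatm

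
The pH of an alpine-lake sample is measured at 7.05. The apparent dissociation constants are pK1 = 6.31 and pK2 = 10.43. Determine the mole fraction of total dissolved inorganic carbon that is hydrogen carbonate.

α₁ = 1 / (1 + [H⁺]/K1 + K2/[H⁺]) = 1 / (1 + 10^-0.74 + 10^-3.38)
   = 1 / (1 + 0.18197 + 0.00041687) = 1/1.1824 = 0.8457

α₁ = 0.846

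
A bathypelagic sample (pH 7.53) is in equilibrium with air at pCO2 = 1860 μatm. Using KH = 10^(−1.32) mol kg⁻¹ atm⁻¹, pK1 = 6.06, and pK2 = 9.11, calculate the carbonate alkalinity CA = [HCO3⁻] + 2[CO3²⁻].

CA = 2.77 mmol/kg

[CO2*] = KH · pCO2 = 10^(−1.32) × 1860×10^-6 = 8.903×10^-5 mol/kg
α₀ = 1/(1 + K1/[H⁺] + K1K2/[H⁺]²) = 1/(1 + 10^+1.47 + 10^-0.11) = 0.03196
DIC = [CO2*]/α₀ = 8.903×10^-5 / 0.03196 = 2.785 mmol/kg
CA = (α₁ + 2α₂)·DIC = (0.9432 + 2×0.02481) × 2.785 = 2.77 mmol/kg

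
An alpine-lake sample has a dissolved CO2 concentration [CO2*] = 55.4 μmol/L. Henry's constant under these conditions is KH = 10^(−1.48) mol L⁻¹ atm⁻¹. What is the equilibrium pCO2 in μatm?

pCO2 = 1670 μatm

KH = 10^(−1.48) = 3.311×10^-2 mol L⁻¹ atm⁻¹
pCO2 = [CO2*]/KH = 55.4×10^-6 / 3.311×10^-2 = 1.67×10^-3 atm = 1670 μatm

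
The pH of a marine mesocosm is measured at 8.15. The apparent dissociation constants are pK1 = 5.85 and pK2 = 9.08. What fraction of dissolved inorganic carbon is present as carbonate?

α₂ = 0.105

α₂ = 1 / (1 + [H⁺]/K2 + [H⁺]²/(K1K2)) = 1 / (1 + 10^+0.93 + 10^-1.37)
   = 1 / (1 + 8.5114 + 0.042658) = 1/9.5540 = 0.1047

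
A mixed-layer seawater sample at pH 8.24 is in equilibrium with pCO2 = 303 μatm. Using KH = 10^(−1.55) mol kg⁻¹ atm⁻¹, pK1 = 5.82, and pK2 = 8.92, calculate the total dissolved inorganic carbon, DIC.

DIC = 2.72 mmol/kg

[CO2*] = KH · pCO2 = 10^(−1.55) × 303×10^-6 = 8.540×10^-6 mol/kg
α₀ = 1/(1 + K1/[H⁺] + K1K2/[H⁺]²) = 1/(1 + 10^+2.42 + 10^+1.74) = 0.003135
DIC = [CO2*]/α₀ = 8.540×10^-6 / 0.003135 = 2.72 mmol/kg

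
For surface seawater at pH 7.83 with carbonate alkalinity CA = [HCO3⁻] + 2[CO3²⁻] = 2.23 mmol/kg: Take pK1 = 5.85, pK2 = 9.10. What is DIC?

DIC = 2.14 mmol/kg

CA = [HCO3⁻] + 2[CO3²⁻] = (α₁ + 2α₂)·DIC
At pH 7.83: [H⁺]/K1 = 10^-1.98 = 0.010471, K2/[H⁺] = 10^-1.27 = 0.053703
α₁ = 1/(1 + 0.010471 + 0.053703) = 1/1.0642 = 0.9397; α₂ = α₁·K2/[H⁺] = 0.05046
α₁ + 2α₂ = 1.0406
DIC = CA / (α₁ + 2α₂) = 2.23 / 1.0406 = 2.14 mmol/kg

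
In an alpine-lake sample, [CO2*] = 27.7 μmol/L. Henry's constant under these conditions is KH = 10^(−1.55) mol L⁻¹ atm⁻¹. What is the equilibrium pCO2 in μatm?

KH = 10^(−1.55) = 2.818×10^-2 mol L⁻¹ atm⁻¹
pCO2 = [CO2*]/KH = 27.7×10^-6 / 2.818×10^-2 = 9.83×10^-4 atm = 983 μatm

pCO2 = 983 μatm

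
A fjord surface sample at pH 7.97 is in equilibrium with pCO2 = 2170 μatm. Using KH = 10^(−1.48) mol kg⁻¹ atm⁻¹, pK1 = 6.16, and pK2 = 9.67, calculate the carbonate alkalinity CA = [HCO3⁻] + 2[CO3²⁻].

CA = 4.82 mmol/kg

[CO2*] = KH · pCO2 = 10^(−1.48) × 2170×10^-6 = 7.186×10^-5 mol/kg
α₀ = 1/(1 + K1/[H⁺] + K1K2/[H⁺]²) = 1/(1 + 10^+1.81 + 10^+0.11) = 0.01496
DIC = [CO2*]/α₀ = 7.186×10^-5 / 0.01496 = 4.804 mmol/kg
CA = (α₁ + 2α₂)·DIC = (0.9658 + 2×0.01927) × 4.804 = 4.82 mmol/kg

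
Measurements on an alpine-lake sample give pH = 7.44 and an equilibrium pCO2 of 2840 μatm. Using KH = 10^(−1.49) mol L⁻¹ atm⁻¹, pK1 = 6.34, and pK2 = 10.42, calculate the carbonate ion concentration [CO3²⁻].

[CO3²⁻] = 1.21 μmol/L

[CO2*] = KH · pCO2 = 10^(−1.49) × 2840×10^-6 = 9.190×10^-5 mol/L
α₀ = 1/(1 + K1/[H⁺] + K1K2/[H⁺]²) = 1/(1 + 10^+1.10 + 10^-1.88) = 0.07352
DIC = [CO2*]/α₀ = 9.190×10^-5 / 0.07352 = 1.250 mmol/L
[CO3²⁻] = α₂·DIC; α₂ = 0.0009691, so [CO3²⁻] = 0.0009691 × 1.250 = 0.00121 mmol/L = 1.21 μmol/L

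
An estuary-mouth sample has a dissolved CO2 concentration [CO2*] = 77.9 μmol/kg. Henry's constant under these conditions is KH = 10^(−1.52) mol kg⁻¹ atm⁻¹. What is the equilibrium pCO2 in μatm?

pCO2 = 2580 μatm

KH = 10^(−1.52) = 3.020×10^-2 mol kg⁻¹ atm⁻¹
pCO2 = [CO2*]/KH = 77.9×10^-6 / 3.020×10^-2 = 2.58×10^-3 atm = 2580 μatm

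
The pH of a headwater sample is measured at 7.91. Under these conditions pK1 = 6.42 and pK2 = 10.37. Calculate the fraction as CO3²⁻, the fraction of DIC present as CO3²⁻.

α₂ = 0.00335

α₂ = 1 / (1 + [H⁺]/K2 + [H⁺]²/(K1K2)) = 1 / (1 + 10^+2.46 + 10^+0.97)
   = 1 / (1 + 288.40 + 9.3325) = 1/298.74 = 0.003347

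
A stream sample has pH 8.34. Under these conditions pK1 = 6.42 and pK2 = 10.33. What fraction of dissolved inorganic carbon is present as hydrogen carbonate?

α₁ = 1 / (1 + [H⁺]/K1 + K2/[H⁺]) = 1 / (1 + 10^-1.92 + 10^-1.99)
   = 1 / (1 + 0.012023 + 0.010233) = 1/1.0223 = 0.9782

α₁ = 0.978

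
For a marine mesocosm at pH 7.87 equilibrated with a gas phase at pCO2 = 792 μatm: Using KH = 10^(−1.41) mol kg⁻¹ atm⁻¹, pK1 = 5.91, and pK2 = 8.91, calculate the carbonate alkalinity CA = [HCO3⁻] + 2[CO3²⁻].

CA = 3.32 mmol/kg

[CO2*] = KH · pCO2 = 10^(−1.41) × 792×10^-6 = 3.081×10^-5 mol/kg
α₀ = 1/(1 + K1/[H⁺] + K1K2/[H⁺]²) = 1/(1 + 10^+1.96 + 10^+0.92) = 0.009948
DIC = [CO2*]/α₀ = 3.081×10^-5 / 0.009948 = 3.097 mmol/kg
CA = (α₁ + 2α₂)·DIC = (0.9073 + 2×0.08275) × 3.097 = 3.32 mmol/kg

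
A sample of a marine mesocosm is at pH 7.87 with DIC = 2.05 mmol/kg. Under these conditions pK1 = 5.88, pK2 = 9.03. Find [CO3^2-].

[CO3²⁻] = 0.131 mmol/kg

α₂ = 1 / (1 + [H⁺]/K2 + [H⁺]²/(K1K2)) = 1 / (1 + 10^+1.16 + 10^-0.83)
   = 1 / (1 + 14.454 + 0.14791) = 1/15.602 = 0.06409
[CO3²⁻] = α₂ × DIC = 0.06409 × 2.05 = 0.131 mmol/kg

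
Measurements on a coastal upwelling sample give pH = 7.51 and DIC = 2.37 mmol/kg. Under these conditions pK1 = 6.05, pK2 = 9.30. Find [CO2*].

[CO2*] = 0.0782 mmol/kg

α₀ = 1 / (1 + K1/[H⁺] + K1K2/[H⁺]²) = 1 / (1 + 10^+1.46 + 10^-0.33)
   = 1 / (1 + 28.840 + 0.46774) = 1/30.308 = 0.03299
[CO2*] = α₀ × DIC = 0.03299 × 2.37 = 0.0782 mmol/kg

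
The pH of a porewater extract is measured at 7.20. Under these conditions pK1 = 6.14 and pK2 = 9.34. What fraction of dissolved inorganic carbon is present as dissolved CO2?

α₀ = 1 / (1 + K1/[H⁺] + K1K2/[H⁺]²) = 1 / (1 + 10^+1.06 + 10^-1.08)
   = 1 / (1 + 11.482 + 0.083176) = 1/12.565 = 0.07959

α₀ = 0.0796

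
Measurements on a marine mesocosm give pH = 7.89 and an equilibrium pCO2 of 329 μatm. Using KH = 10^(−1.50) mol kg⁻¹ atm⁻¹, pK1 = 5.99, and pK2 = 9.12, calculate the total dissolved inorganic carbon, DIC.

DIC = 0.885 mmol/kg

[CO2*] = KH · pCO2 = 10^(−1.50) × 329×10^-6 = 1.040×10^-5 mol/kg
α₀ = 1/(1 + K1/[H⁺] + K1K2/[H⁺]²) = 1/(1 + 10^+1.90 + 10^+0.67) = 0.01175
DIC = [CO2*]/α₀ = 1.040×10^-5 / 0.01175 = 0.885 mmol/kg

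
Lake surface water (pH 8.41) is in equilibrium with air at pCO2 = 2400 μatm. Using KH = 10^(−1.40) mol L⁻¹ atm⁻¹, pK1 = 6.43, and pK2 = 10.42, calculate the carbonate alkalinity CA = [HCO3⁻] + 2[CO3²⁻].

CA = 9.30 mmol/L

[CO2*] = KH · pCO2 = 10^(−1.40) × 2400×10^-6 = 9.555×10^-5 mol/L
α₀ = 1/(1 + K1/[H⁺] + K1K2/[H⁺]²) = 1/(1 + 10^+1.98 + 10^-0.03) = 0.01026
DIC = [CO2*]/α₀ = 9.555×10^-5 / 0.01026 = 9.309 mmol/L
CA = (α₁ + 2α₂)·DIC = (0.9802 + 2×0.009578) × 9.309 = 9.30 mmol/L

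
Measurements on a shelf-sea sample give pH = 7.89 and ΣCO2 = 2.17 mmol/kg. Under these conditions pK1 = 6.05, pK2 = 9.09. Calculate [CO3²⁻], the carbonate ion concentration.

α₂ = 1 / (1 + [H⁺]/K2 + [H⁺]²/(K1K2)) = 1 / (1 + 10^+1.20 + 10^-0.64)
   = 1 / (1 + 15.849 + 0.22909) = 1/17.078 = 0.05855
[CO3²⁻] = α₂ × DIC = 0.05855 × 2.17 = 0.127 mmol/kg

[CO3²⁻] = 0.127 mmol/kg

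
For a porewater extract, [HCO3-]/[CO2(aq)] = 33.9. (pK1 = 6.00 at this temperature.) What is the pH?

From K1 = [H⁺][HCO3-]/[CO2(aq)]:  pH = pK1 + log₁₀([HCO3-]/[CO2(aq)])
log₁₀(33.9) = +1.530
pH = 6.00 + (+1.530) = 7.53

pH = 7.53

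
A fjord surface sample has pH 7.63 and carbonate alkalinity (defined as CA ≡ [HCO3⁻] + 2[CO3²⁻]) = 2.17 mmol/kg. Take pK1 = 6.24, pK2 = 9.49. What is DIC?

CA = [HCO3⁻] + 2[CO3²⁻] = (α₁ + 2α₂)·DIC
At pH 7.63: [H⁺]/K1 = 10^-1.39 = 0.040738, K2/[H⁺] = 10^-1.86 = 0.013804
α₁ = 1/(1 + 0.040738 + 0.013804) = 1/1.0545 = 0.9483; α₂ = α₁·K2/[H⁺] = 0.01309
α₁ + 2α₂ = 0.9745
DIC = CA / (α₁ + 2α₂) = 2.17 / 0.9745 = 2.23 mmol/kg

DIC = 2.23 mmol/kg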